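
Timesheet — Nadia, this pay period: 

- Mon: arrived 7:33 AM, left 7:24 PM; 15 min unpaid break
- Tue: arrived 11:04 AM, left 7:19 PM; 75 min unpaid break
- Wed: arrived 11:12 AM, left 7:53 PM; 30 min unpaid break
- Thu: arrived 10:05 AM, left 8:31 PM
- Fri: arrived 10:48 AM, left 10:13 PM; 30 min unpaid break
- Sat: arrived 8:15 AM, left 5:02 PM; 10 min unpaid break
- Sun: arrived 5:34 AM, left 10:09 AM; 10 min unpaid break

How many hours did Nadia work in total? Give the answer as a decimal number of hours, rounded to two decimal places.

Mon: 7:33 AM–7:24 PM = 11 h 51 min; less 15 min break → 11 h 36 min
Tue: 11:04 AM–7:19 PM = 8 h 15 min; less 75 min break → 7 h 0 min
Wed: 11:12 AM–7:53 PM = 8 h 41 min; less 30 min break → 8 h 11 min
Thu: 10:05 AM–8:31 PM = 10 h 26 min
Fri: 10:48 AM–10:13 PM = 11 h 25 min; less 30 min break → 10 h 55 min
Sat: 8:15 AM–5:02 PM = 8 h 47 min; less 10 min break → 8 h 37 min
Sun: 5:34 AM–10:09 AM = 4 h 35 min; less 10 min break → 4 h 25 min
Total: 11 h 36 min + 7 h 0 min + 8 h 11 min + 10 h 26 min + 10 h 55 min + 8 h 37 min + 4 h 25 min = 61 h 10 min.

61.17 hours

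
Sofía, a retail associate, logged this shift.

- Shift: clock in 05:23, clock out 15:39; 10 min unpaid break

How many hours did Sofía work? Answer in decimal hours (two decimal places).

10.10 hours

Shift: 05:23–15:39 = 10 h 16 min; less 10 min break → 10 h 6 min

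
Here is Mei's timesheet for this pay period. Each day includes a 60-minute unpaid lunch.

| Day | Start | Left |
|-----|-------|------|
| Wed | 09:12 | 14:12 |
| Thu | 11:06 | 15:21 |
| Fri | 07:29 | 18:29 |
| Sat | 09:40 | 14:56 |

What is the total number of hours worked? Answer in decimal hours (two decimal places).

Wed: 09:12–14:12 = 5 h 0 min; less 60 min break → 4 h 0 min
Thu: 11:06–15:21 = 4 h 15 min; less 60 min break → 3 h 15 min
Fri: 07:29–18:29 = 11 h 0 min; less 60 min break → 10 h 0 min
Sat: 09:40–14:56 = 5 h 16 min; less 60 min break → 4 h 16 min
Total: 4 h 0 min + 3 h 15 min + 10 h 0 min + 4 h 16 min = 21 h 31 min.

21.52 hours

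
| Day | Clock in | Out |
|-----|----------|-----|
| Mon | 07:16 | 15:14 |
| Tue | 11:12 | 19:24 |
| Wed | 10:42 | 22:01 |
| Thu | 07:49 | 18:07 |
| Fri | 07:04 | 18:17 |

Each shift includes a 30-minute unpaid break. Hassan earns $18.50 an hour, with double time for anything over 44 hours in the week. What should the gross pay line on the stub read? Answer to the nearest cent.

Mon: 07:16–15:14 = 7 h 58 min; less 30 min break → 7 h 28 min
Tue: 11:12–19:24 = 8 h 12 min; less 30 min break → 7 h 42 min
Wed: 10:42–22:01 = 11 h 19 min; less 30 min break → 10 h 49 min
Thu: 07:49–18:07 = 10 h 18 min; less 30 min break → 9 h 48 min
Fri: 07:04–18:17 = 11 h 13 min; less 30 min break → 10 h 43 min
Total worked: 46 h 30 min = 2790 min.
Regular 44 h 0 min = 2640 min at $18.50/h; overtime 2 h 30 min = 150 min at $37.00/h.
Pay = (2640 × $18.50 + 150 × $37.00) ÷ 60 = $906.50.

$906.50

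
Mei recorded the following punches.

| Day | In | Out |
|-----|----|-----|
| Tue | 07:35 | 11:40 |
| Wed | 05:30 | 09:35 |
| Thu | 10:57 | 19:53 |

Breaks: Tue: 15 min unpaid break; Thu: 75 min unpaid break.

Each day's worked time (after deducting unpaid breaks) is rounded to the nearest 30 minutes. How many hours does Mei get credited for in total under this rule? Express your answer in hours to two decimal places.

15.50 hours

Tue: 07:35–11:40 = 4 h 5 min − 15 min = 3 h 50 min → rounds to 4 h 0 min
Wed: 05:30–09:35 = 4 h 5 min → rounds to 4 h 0 min
Thu: 10:57–19:53 = 8 h 56 min − 75 min = 7 h 41 min → rounds to 7 h 30 min
Total credited: 15 h 30 min.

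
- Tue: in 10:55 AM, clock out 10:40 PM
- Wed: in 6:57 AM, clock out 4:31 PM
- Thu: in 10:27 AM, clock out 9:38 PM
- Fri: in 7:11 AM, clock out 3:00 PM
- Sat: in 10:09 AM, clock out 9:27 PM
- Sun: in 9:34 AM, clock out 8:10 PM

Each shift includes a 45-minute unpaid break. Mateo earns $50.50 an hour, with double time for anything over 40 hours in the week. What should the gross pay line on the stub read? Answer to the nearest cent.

Tue: 10:55 AM–10:40 PM = 11 h 45 min; less 45 min break → 11 h 0 min
Wed: 6:57 AM–4:31 PM = 9 h 34 min; less 45 min break → 8 h 49 min
Thu: 10:27 AM–9:38 PM = 11 h 11 min; less 45 min break → 10 h 26 min
Fri: 7:11 AM–3:00 PM = 7 h 49 min; less 45 min break → 7 h 4 min
Sat: 10:09 AM–9:27 PM = 11 h 18 min; less 45 min break → 10 h 33 min
Sun: 9:34 AM–8:10 PM = 10 h 36 min; less 45 min break → 9 h 51 min
Total worked: 57 h 43 min = 3463 min.
Regular 40 h 0 min = 2400 min at $50.50/h; overtime 17 h 43 min = 1063 min at $101.00/h.
Pay = (2400 × $50.50 + 1063 × $101.00) ÷ 60 = $3809.38.

$3809.38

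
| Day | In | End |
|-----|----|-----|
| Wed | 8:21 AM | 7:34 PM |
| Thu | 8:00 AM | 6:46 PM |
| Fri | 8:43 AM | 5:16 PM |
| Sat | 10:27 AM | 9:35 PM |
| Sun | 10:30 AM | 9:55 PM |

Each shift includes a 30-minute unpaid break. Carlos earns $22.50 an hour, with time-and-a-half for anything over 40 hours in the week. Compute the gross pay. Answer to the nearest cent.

$1257.19

Wed: 8:21 AM–7:34 PM = 11 h 13 min; less 30 min break → 10 h 43 min
Thu: 8:00 AM–6:46 PM = 10 h 46 min; less 30 min break → 10 h 16 min
Fri: 8:43 AM–5:16 PM = 8 h 33 min; less 30 min break → 8 h 3 min
Sat: 10:27 AM–9:35 PM = 11 h 8 min; less 30 min break → 10 h 38 min
Sun: 10:30 AM–9:55 PM = 11 h 25 min; less 30 min break → 10 h 55 min
Total worked: 50 h 35 min = 3035 min.
Regular 40 h 0 min = 2400 min at $22.50/h; overtime 10 h 35 min = 635 min at $33.75/h.
Pay = (2400 × $22.50 + 635 × $33.75) ÷ 60 = $1257.19.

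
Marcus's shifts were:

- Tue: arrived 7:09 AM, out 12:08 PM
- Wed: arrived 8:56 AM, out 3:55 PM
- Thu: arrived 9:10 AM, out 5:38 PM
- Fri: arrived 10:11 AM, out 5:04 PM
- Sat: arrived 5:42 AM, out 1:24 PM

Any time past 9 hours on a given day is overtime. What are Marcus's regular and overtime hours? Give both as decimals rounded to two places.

Regular 35.02 hours, overtime 0.00 hours

Tue: 7:09 AM–12:08 PM = 4 h 59 min
Wed: 8:56 AM–3:55 PM = 6 h 59 min
Thu: 9:10 AM–5:38 PM = 8 h 28 min
Fri: 10:11 AM–5:04 PM = 6 h 53 min
Sat: 5:42 AM–1:24 PM = 7 h 42 min
Tue reg 4 h 59 min / OT 0 h 0 min; Wed reg 6 h 59 min / OT 0 h 0 min; Thu reg 8 h 28 min / OT 0 h 0 min; Fri reg 6 h 53 min / OT 0 h 0 min; Sat reg 7 h 42 min / OT 0 h 0 min.
Totals: regular 35 h 1 min, overtime 0 h 0 min.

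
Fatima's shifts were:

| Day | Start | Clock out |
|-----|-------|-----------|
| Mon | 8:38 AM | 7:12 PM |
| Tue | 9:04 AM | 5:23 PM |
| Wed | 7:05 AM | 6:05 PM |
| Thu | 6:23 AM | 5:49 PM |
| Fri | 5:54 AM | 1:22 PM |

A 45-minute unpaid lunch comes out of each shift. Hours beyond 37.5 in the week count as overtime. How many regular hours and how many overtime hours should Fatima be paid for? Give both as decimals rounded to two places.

Regular 37.50 hours, overtime 7.53 hours

Mon: 8:38 AM–7:12 PM = 10 h 34 min; less 45 min break → 9 h 49 min
Tue: 9:04 AM–5:23 PM = 8 h 19 min; less 45 min break → 7 h 34 min
Wed: 7:05 AM–6:05 PM = 11 h 0 min; less 45 min break → 10 h 15 min
Thu: 6:23 AM–5:49 PM = 11 h 26 min; less 45 min break → 10 h 41 min
Fri: 5:54 AM–1:22 PM = 7 h 28 min; less 45 min break → 6 h 43 min
Total worked: 45 h 2 min = 45.03 h.
Threshold 37.5 h → overtime 7 h 32 min, regular 37 h 30 min.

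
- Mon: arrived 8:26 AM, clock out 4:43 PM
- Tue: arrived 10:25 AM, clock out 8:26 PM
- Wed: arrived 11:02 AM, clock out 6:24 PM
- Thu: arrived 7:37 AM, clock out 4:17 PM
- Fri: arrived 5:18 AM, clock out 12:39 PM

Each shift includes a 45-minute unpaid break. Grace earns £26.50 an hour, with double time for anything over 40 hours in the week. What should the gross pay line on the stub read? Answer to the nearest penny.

Mon: 8:26 AM–4:43 PM = 8 h 17 min; less 45 min break → 7 h 32 min
Tue: 10:25 AM–8:26 PM = 10 h 1 min; less 45 min break → 9 h 16 min
Wed: 11:02 AM–6:24 PM = 7 h 22 min; less 45 min break → 6 h 37 min
Thu: 7:37 AM–4:17 PM = 8 h 40 min; less 45 min break → 7 h 55 min
Fri: 5:18 AM–12:39 PM = 7 h 21 min; less 45 min break → 6 h 36 min
Total worked: 37 h 56 min = 2276 min.
Regular 37 h 56 min = 2276 min at £26.50/h; overtime 0 h 0 min = 0 min at £53.00/h.
Pay = (2276 × £26.50 + 0 × £53.00) ÷ 60 = £1005.23.

£1005.23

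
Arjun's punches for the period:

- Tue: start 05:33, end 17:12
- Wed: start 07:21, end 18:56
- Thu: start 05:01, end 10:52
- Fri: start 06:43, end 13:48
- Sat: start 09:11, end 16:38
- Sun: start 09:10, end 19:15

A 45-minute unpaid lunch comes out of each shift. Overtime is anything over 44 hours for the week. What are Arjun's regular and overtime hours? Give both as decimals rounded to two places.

Regular 44.00 hours, overtime 5.20 hours

Tue: 05:33–17:12 = 11 h 39 min; less 45 min break → 10 h 54 min
Wed: 07:21–18:56 = 11 h 35 min; less 45 min break → 10 h 50 min
Thu: 05:01–10:52 = 5 h 51 min; less 45 min break → 5 h 6 min
Fri: 06:43–13:48 = 7 h 5 min; less 45 min break → 6 h 20 min
Sat: 09:11–16:38 = 7 h 27 min; less 45 min break → 6 h 42 min
Sun: 09:10–19:15 = 10 h 5 min; less 45 min break → 9 h 20 min
Total worked: 49 h 12 min = 49.20 h.
Threshold 44 h → overtime 5 h 12 min, regular 44 h 0 min.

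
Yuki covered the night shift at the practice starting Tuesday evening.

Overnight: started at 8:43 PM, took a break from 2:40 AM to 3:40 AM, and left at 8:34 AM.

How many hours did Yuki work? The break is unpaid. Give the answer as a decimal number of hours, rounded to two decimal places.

10.85 hours

Overnight: 8:43 PM → midnight = 3 h 17 min; midnight → 8:34 AM = 8 h 34 min; span 11 h 51 min; less 60 min break → 10 h 51 min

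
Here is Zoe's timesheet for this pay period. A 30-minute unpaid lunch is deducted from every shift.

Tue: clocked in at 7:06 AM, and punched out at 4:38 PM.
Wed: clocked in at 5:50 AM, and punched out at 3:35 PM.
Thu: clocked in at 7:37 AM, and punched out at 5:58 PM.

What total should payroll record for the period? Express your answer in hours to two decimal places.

28.13 hours

Tue: 7:06 AM–4:38 PM = 9 h 32 min; less 30 min break → 9 h 2 min
Wed: 5:50 AM–3:35 PM = 9 h 45 min; less 30 min break → 9 h 15 min
Thu: 7:37 AM–5:58 PM = 10 h 21 min; less 30 min break → 9 h 51 min
Total: 9 h 2 min + 9 h 15 min + 9 h 51 min = 28 h 8 min.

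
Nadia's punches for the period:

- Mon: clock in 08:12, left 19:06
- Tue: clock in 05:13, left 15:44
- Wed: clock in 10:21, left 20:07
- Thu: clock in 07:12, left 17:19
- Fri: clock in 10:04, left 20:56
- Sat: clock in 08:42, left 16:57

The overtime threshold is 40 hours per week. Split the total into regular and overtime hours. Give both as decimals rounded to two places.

Regular 40.00 hours, overtime 20.42 hours

Mon: 08:12–19:06 = 10 h 54 min
Tue: 05:13–15:44 = 10 h 31 min
Wed: 10:21–20:07 = 9 h 46 min
Thu: 07:12–17:19 = 10 h 7 min
Fri: 10:04–20:56 = 10 h 52 min
Sat: 08:42–16:57 = 8 h 15 min
Total worked: 60 h 25 min = 60.42 h.
Threshold 40 h → overtime 20 h 25 min, regular 40 h 0 min.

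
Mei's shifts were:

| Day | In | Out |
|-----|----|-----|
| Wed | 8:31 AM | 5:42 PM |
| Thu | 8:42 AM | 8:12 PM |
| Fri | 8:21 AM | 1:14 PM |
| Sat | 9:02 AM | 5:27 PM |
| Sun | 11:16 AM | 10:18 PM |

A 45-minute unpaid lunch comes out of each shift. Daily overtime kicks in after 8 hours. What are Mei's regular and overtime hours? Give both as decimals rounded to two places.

Regular 35.80 hours, overtime 5.47 hours

Wed: 8:31 AM–5:42 PM = 9 h 11 min; less 45 min break → 8 h 26 min
Thu: 8:42 AM–8:12 PM = 11 h 30 min; less 45 min break → 10 h 45 min
Fri: 8:21 AM–1:14 PM = 4 h 53 min; less 45 min break → 4 h 8 min
Sat: 9:02 AM–5:27 PM = 8 h 25 min; less 45 min break → 7 h 40 min
Sun: 11:16 AM–10:18 PM = 11 h 2 min; less 45 min break → 10 h 17 min
Wed reg 8 h 0 min / OT 0 h 26 min; Thu reg 8 h 0 min / OT 2 h 45 min; Fri reg 4 h 8 min / OT 0 h 0 min; Sat reg 7 h 40 min / OT 0 h 0 min; Sun reg 8 h 0 min / OT 2 h 17 min.
Totals: regular 35 h 48 min, overtime 5 h 28 min.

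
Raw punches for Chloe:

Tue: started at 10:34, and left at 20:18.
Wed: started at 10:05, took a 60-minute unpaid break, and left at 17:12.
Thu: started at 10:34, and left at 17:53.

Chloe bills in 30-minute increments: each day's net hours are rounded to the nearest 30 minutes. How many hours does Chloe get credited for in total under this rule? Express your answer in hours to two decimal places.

23.00 hours

Tue: 10:34–20:18 = 9 h 44 min → rounds to 9 h 30 min
Wed: 10:05–17:12 = 7 h 7 min − 60 min = 6 h 7 min → rounds to 6 h 0 min
Thu: 10:34–17:53 = 7 h 19 min → rounds to 7 h 30 min
Total credited: 23 h 0 min.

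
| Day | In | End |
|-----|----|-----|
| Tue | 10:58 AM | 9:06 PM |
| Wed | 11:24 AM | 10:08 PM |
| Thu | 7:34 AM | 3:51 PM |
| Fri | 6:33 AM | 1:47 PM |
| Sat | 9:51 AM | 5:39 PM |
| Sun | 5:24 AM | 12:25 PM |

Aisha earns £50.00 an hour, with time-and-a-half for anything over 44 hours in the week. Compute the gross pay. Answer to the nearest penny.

Tue: 10:58 AM–9:06 PM = 10 h 8 min
Wed: 11:24 AM–10:08 PM = 10 h 44 min
Thu: 7:34 AM–3:51 PM = 8 h 17 min
Fri: 6:33 AM–1:47 PM = 7 h 14 min
Sat: 9:51 AM–5:39 PM = 7 h 48 min
Sun: 5:24 AM–12:25 PM = 7 h 1 min
Total worked: 51 h 12 min = 3072 min.
Regular 44 h 0 min = 2640 min at £50.00/h; overtime 7 h 12 min = 432 min at £75.00/h.
Pay = (2640 × £50.00 + 432 × £75.00) ÷ 60 = £2740.00.

£2740.00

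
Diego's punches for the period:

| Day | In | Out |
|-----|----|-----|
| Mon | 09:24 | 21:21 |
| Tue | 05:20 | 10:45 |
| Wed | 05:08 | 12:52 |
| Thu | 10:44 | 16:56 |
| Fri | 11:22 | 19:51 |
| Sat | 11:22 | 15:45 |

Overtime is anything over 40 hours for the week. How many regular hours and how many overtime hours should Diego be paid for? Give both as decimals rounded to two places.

Regular 40.00 hours, overtime 4.17 hours

Mon: 09:24–21:21 = 11 h 57 min
Tue: 05:20–10:45 = 5 h 25 min
Wed: 05:08–12:52 = 7 h 44 min
Thu: 10:44–16:56 = 6 h 12 min
Fri: 11:22–19:51 = 8 h 29 min
Sat: 11:22–15:45 = 4 h 23 min
Total worked: 44 h 10 min = 44.17 h.
Threshold 40 h → overtime 4 h 10 min, regular 40 h 0 min.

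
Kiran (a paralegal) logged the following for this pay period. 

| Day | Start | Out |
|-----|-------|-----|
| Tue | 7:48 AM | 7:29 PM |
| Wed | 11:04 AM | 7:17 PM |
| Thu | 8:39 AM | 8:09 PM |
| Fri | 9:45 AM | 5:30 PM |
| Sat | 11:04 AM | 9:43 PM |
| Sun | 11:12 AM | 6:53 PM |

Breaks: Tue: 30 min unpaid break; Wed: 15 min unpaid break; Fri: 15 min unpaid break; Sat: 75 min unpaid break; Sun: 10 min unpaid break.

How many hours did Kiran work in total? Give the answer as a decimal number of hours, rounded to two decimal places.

Tue: 7:48 AM–7:29 PM = 11 h 41 min; less 30 min break → 11 h 11 min
Wed: 11:04 AM–7:17 PM = 8 h 13 min; less 15 min break → 7 h 58 min
Thu: 8:39 AM–8:09 PM = 11 h 30 min
Fri: 9:45 AM–5:30 PM = 7 h 45 min; less 15 min break → 7 h 30 min
Sat: 11:04 AM–9:43 PM = 10 h 39 min; less 75 min break → 9 h 24 min
Sun: 11:12 AM–6:53 PM = 7 h 41 min; less 10 min break → 7 h 31 min
Total: 11 h 11 min + 7 h 58 min + 11 h 30 min + 7 h 30 min + 9 h 24 min + 7 h 31 min = 55 h 4 min.

55.07 hours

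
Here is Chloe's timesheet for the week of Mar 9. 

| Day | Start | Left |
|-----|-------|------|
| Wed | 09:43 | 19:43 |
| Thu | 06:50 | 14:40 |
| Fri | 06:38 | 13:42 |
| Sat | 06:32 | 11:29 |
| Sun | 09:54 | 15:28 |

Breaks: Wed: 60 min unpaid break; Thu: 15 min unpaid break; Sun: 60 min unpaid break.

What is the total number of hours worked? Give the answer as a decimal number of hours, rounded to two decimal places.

Wed: 09:43–19:43 = 10 h 0 min; less 60 min break → 9 h 0 min
Thu: 06:50–14:40 = 7 h 50 min; less 15 min break → 7 h 35 min
Fri: 06:38–13:42 = 7 h 4 min
Sat: 06:32–11:29 = 4 h 57 min
Sun: 09:54–15:28 = 5 h 34 min; less 60 min break → 4 h 34 min
Total: 9 h 0 min + 7 h 35 min + 7 h 4 min + 4 h 57 min + 4 h 34 min = 33 h 10 min.

33.17 hours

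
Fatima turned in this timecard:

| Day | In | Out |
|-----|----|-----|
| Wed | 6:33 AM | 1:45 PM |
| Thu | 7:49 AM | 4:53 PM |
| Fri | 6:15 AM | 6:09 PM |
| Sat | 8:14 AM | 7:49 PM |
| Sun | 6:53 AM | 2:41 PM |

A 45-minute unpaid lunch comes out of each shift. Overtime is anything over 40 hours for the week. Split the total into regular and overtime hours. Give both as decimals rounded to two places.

Regular 40.00 hours, overtime 3.80 hours

Wed: 6:33 AM–1:45 PM = 7 h 12 min; less 45 min break → 6 h 27 min
Thu: 7:49 AM–4:53 PM = 9 h 4 min; less 45 min break → 8 h 19 min
Fri: 6:15 AM–6:09 PM = 11 h 54 min; less 45 min break → 11 h 9 min
Sat: 8:14 AM–7:49 PM = 11 h 35 min; less 45 min break → 10 h 50 min
Sun: 6:53 AM–2:41 PM = 7 h 48 min; less 45 min break → 7 h 3 min
Total worked: 43 h 48 min = 43.80 h.
Threshold 40 h → overtime 3 h 48 min, regular 40 h 0 min.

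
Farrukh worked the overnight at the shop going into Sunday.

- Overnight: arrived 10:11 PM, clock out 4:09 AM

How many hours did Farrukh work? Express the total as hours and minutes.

5 h 58 min

Overnight: 10:11 PM → midnight = 1 h 49 min; midnight → 4:09 AM = 4 h 9 min; span 5 h 58 min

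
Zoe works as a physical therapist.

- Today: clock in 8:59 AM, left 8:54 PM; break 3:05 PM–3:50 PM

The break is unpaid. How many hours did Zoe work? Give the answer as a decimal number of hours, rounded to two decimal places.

Today: 8:59 AM–8:54 PM = 11 h 55 min; less 45 min break → 11 h 10 min

11.17 hours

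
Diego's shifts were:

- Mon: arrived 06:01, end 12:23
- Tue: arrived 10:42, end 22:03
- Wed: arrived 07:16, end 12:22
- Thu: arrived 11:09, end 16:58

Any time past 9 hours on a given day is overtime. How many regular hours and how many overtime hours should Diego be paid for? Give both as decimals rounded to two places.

Regular 26.28 hours, overtime 2.35 hours

Mon: 06:01–12:23 = 6 h 22 min
Tue: 10:42–22:03 = 11 h 21 min
Wed: 07:16–12:22 = 5 h 6 min
Thu: 11:09–16:58 = 5 h 49 min
Mon reg 6 h 22 min / OT 0 h 0 min; Tue reg 9 h 0 min / OT 2 h 21 min; Wed reg 5 h 6 min / OT 0 h 0 min; Thu reg 5 h 49 min / OT 0 h 0 min.
Totals: regular 26 h 17 min, overtime 2 h 21 min.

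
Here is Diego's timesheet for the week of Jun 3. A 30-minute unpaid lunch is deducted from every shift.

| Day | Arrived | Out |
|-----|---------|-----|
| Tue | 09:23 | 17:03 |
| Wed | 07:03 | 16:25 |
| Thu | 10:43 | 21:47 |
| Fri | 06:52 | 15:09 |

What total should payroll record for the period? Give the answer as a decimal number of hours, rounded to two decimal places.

Tue: 09:23–17:03 = 7 h 40 min; less 30 min break → 7 h 10 min
Wed: 07:03–16:25 = 9 h 22 min; less 30 min break → 8 h 52 min
Thu: 10:43–21:47 = 11 h 4 min; less 30 min break → 10 h 34 min
Fri: 06:52–15:09 = 8 h 17 min; less 30 min break → 7 h 47 min
Total: 7 h 10 min + 8 h 52 min + 10 h 34 min + 7 h 47 min = 34 h 23 min.

34.38 hours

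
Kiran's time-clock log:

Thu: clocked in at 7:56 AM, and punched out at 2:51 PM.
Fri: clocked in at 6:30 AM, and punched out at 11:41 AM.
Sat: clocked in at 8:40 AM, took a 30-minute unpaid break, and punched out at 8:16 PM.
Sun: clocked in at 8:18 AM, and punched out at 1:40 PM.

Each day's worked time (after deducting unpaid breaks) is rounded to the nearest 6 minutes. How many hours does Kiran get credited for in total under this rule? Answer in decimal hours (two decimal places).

28.60 hours

Thu: 7:56 AM–2:51 PM = 6 h 55 min → rounds to 6 h 54 min
Fri: 6:30 AM–11:41 AM = 5 h 11 min → rounds to 5 h 12 min
Sat: 8:40 AM–8:16 PM = 11 h 36 min − 30 min = 11 h 6 min → rounds to 11 h 6 min
Sun: 8:18 AM–1:40 PM = 5 h 22 min → rounds to 5 h 24 min
Total credited: 28 h 36 min.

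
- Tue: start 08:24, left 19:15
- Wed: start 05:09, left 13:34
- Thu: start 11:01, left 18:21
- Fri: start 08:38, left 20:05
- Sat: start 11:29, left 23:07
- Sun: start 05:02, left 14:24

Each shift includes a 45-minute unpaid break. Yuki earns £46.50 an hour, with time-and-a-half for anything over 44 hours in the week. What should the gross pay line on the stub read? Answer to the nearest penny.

Tue: 08:24–19:15 = 10 h 51 min; less 45 min break → 10 h 6 min
Wed: 05:09–13:34 = 8 h 25 min; less 45 min break → 7 h 40 min
Thu: 11:01–18:21 = 7 h 20 min; less 45 min break → 6 h 35 min
Fri: 08:38–20:05 = 11 h 27 min; less 45 min break → 10 h 42 min
Sat: 11:29–23:07 = 11 h 38 min; less 45 min break → 10 h 53 min
Sun: 05:02–14:24 = 9 h 22 min; less 45 min break → 8 h 37 min
Total worked: 54 h 33 min = 3273 min.
Regular 44 h 0 min = 2640 min at £46.50/h; overtime 10 h 33 min = 633 min at £69.75/h.
Pay = (2640 × £46.50 + 633 × £69.75) ÷ 60 = £2781.86.

£2781.86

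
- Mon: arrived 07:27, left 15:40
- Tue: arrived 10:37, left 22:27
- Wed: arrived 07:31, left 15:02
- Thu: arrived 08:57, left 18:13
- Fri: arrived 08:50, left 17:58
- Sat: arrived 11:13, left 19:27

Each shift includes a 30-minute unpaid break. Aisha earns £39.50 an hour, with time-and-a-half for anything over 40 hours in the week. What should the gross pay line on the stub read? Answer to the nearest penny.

£2243.60

Mon: 07:27–15:40 = 8 h 13 min; less 30 min break → 7 h 43 min
Tue: 10:37–22:27 = 11 h 50 min; less 30 min break → 11 h 20 min
Wed: 07:31–15:02 = 7 h 31 min; less 30 min break → 7 h 1 min
Thu: 08:57–18:13 = 9 h 16 min; less 30 min break → 8 h 46 min
Fri: 08:50–17:58 = 9 h 8 min; less 30 min break → 8 h 38 min
Sat: 11:13–19:27 = 8 h 14 min; less 30 min break → 7 h 44 min
Total worked: 51 h 12 min = 3072 min.
Regular 40 h 0 min = 2400 min at £39.50/h; overtime 11 h 12 min = 672 min at £59.25/h.
Pay = (2400 × £39.50 + 672 × £59.25) ÷ 60 = £2243.60.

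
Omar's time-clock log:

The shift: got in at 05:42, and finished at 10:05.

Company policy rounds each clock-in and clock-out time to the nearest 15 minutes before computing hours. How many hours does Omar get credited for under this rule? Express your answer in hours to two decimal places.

The shift: in 05:42→05:45, out 10:05→10:00; 4 h 15 min

4.25 hours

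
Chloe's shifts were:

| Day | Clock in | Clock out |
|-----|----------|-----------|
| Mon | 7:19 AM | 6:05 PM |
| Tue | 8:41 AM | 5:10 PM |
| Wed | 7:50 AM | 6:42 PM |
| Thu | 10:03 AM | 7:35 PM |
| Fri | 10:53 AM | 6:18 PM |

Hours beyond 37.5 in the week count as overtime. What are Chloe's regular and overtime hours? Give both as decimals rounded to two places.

Regular 37.50 hours, overtime 9.57 hours

Mon: 7:19 AM–6:05 PM = 10 h 46 min
Tue: 8:41 AM–5:10 PM = 8 h 29 min
Wed: 7:50 AM–6:42 PM = 10 h 52 min
Thu: 10:03 AM–7:35 PM = 9 h 32 min
Fri: 10:53 AM–6:18 PM = 7 h 25 min
Total worked: 47 h 4 min = 47.07 h.
Threshold 37.5 h → overtime 9 h 34 min, regular 37 h 30 min.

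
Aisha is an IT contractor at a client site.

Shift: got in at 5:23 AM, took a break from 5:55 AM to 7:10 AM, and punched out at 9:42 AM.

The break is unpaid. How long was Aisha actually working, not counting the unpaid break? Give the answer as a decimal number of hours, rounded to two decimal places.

Shift: 5:23 AM–9:42 AM = 4 h 19 min; less 75 min break → 3 h 4 min

3.07 hours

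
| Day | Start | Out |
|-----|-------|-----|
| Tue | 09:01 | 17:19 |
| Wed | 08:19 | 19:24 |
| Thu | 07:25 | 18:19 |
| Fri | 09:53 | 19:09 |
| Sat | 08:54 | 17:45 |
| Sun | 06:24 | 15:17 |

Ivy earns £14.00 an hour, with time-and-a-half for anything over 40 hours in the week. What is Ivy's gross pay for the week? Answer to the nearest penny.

£922.95

Tue: 09:01–17:19 = 8 h 18 min
Wed: 08:19–19:24 = 11 h 5 min
Thu: 07:25–18:19 = 10 h 54 min
Fri: 09:53–19:09 = 9 h 16 min
Sat: 08:54–17:45 = 8 h 51 min
Sun: 06:24–15:17 = 8 h 53 min
Total worked: 57 h 17 min = 3437 min.
Regular 40 h 0 min = 2400 min at £14.00/h; overtime 17 h 17 min = 1037 min at £21.00/h.
Pay = (2400 × £14.00 + 1037 × £21.00) ÷ 60 = £922.95.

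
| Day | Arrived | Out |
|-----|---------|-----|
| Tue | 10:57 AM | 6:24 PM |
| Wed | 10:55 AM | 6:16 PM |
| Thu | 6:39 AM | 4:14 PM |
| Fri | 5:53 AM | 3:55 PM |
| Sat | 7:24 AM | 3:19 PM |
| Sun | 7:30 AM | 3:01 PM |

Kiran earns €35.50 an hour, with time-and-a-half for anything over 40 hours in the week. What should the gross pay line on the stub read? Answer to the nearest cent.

Tue: 10:57 AM–6:24 PM = 7 h 27 min
Wed: 10:55 AM–6:16 PM = 7 h 21 min
Thu: 6:39 AM–4:14 PM = 9 h 35 min
Fri: 5:53 AM–3:55 PM = 10 h 2 min
Sat: 7:24 AM–3:19 PM = 7 h 55 min
Sun: 7:30 AM–3:01 PM = 7 h 31 min
Total worked: 49 h 51 min = 2991 min.
Regular 40 h 0 min = 2400 min at €35.50/h; overtime 9 h 51 min = 591 min at €53.25/h.
Pay = (2400 × €35.50 + 591 × €53.25) ÷ 60 = €1944.51.

€1944.51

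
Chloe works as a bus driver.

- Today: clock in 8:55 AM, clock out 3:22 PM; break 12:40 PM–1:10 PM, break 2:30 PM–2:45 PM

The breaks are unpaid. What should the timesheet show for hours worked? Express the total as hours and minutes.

Today: 8:55 AM–3:22 PM = 6 h 27 min; less 45 min break → 5 h 42 min

5 h 42 min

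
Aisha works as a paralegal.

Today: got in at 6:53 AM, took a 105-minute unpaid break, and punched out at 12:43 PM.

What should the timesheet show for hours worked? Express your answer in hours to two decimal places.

Today: 6:53 AM–12:43 PM = 5 h 50 min; less 105 min break → 4 h 5 min

4.08 hours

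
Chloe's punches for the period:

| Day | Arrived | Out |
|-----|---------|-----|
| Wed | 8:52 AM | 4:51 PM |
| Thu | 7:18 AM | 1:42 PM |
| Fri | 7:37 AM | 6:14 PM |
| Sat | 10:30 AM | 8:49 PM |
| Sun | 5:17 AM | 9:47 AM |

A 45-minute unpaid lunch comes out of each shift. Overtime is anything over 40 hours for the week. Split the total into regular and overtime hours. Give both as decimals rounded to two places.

Wed: 8:52 AM–4:51 PM = 7 h 59 min; less 45 min break → 7 h 14 min
Thu: 7:18 AM–1:42 PM = 6 h 24 min; less 45 min break → 5 h 39 min
Fri: 7:37 AM–6:14 PM = 10 h 37 min; less 45 min break → 9 h 52 min
Sat: 10:30 AM–8:49 PM = 10 h 19 min; less 45 min break → 9 h 34 min
Sun: 5:17 AM–9:47 AM = 4 h 30 min; less 45 min break → 3 h 45 min
Total worked: 36 h 4 min = 36.07 h.
Threshold 40 h → overtime 0 h 0 min, regular 36 h 4 min.

Regular 36.07 hours, overtime 0.00 hours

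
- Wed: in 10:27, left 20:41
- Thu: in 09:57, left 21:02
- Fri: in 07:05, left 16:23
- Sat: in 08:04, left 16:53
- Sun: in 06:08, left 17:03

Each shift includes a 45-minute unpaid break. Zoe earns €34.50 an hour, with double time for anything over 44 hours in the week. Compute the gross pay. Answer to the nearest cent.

€1697.40

Wed: 10:27–20:41 = 10 h 14 min; less 45 min break → 9 h 29 min
Thu: 09:57–21:02 = 11 h 5 min; less 45 min break → 10 h 20 min
Fri: 07:05–16:23 = 9 h 18 min; less 45 min break → 8 h 33 min
Sat: 08:04–16:53 = 8 h 49 min; less 45 min break → 8 h 4 min
Sun: 06:08–17:03 = 10 h 55 min; less 45 min break → 10 h 10 min
Total worked: 46 h 36 min = 2796 min.
Regular 44 h 0 min = 2640 min at €34.50/h; overtime 2 h 36 min = 156 min at €69.00/h.
Pay = (2640 × €34.50 + 156 × €69.00) ÷ 60 = €1697.40.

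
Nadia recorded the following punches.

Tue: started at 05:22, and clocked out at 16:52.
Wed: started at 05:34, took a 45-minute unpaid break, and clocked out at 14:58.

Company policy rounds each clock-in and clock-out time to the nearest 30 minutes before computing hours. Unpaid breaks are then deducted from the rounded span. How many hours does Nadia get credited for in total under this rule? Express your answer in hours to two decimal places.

Tue: in 05:22→05:30, out 16:52→17:00; 11 h 30 min
Wed: in 05:34→05:30, out 14:58→15:00; 9 h 30 min − 45 min = 8 h 45 min
Total credited: 20 h 15 min.

20.25 hours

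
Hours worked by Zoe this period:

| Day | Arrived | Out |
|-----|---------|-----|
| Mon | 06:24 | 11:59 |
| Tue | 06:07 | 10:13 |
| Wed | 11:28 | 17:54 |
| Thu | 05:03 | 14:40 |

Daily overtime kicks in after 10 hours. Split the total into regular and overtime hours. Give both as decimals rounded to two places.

Regular 25.73 hours, overtime 0.00 hours

Mon: 06:24–11:59 = 5 h 35 min
Tue: 06:07–10:13 = 4 h 6 min
Wed: 11:28–17:54 = 6 h 26 min
Thu: 05:03–14:40 = 9 h 37 min
Mon reg 5 h 35 min / OT 0 h 0 min; Tue reg 4 h 6 min / OT 0 h 0 min; Wed reg 6 h 26 min / OT 0 h 0 min; Thu reg 9 h 37 min / OT 0 h 0 min.
Totals: regular 25 h 44 min, overtime 0 h 0 min.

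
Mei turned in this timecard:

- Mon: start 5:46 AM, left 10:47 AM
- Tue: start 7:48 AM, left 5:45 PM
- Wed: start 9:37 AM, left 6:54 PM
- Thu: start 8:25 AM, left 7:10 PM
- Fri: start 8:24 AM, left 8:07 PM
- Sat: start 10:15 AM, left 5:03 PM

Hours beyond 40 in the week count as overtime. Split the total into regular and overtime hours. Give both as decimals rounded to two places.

Mon: 5:46 AM–10:47 AM = 5 h 1 min
Tue: 7:48 AM–5:45 PM = 9 h 57 min
Wed: 9:37 AM–6:54 PM = 9 h 17 min
Thu: 8:25 AM–7:10 PM = 10 h 45 min
Fri: 8:24 AM–8:07 PM = 11 h 43 min
Sat: 10:15 AM–5:03 PM = 6 h 48 min
Total worked: 53 h 31 min = 53.52 h.
Threshold 40 h → overtime 13 h 31 min, regular 40 h 0 min.

Regular 40.00 hours, overtime 13.52 hours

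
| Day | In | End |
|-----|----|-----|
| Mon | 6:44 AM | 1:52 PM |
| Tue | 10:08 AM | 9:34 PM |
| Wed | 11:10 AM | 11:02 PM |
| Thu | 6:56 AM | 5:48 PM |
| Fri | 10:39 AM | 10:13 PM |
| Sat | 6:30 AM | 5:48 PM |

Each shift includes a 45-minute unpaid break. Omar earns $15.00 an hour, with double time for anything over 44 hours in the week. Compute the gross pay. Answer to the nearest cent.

Mon: 6:44 AM–1:52 PM = 7 h 8 min; less 45 min break → 6 h 23 min
Tue: 10:08 AM–9:34 PM = 11 h 26 min; less 45 min break → 10 h 41 min
Wed: 11:10 AM–11:02 PM = 11 h 52 min; less 45 min break → 11 h 7 min
Thu: 6:56 AM–5:48 PM = 10 h 52 min; less 45 min break → 10 h 7 min
Fri: 10:39 AM–10:13 PM = 11 h 34 min; less 45 min break → 10 h 49 min
Sat: 6:30 AM–5:48 PM = 11 h 18 min; less 45 min break → 10 h 33 min
Total worked: 59 h 40 min = 3580 min.
Regular 44 h 0 min = 2640 min at $15.00/h; overtime 15 h 40 min = 940 min at $30.00/h.
Pay = (2640 × $15.00 + 940 × $30.00) ÷ 60 = $1130.00.

$1130.00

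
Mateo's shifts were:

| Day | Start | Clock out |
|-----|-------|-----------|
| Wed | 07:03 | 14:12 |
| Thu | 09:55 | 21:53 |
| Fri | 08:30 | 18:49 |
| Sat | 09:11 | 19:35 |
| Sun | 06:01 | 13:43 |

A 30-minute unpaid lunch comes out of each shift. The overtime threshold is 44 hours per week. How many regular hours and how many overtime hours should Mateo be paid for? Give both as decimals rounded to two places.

Wed: 07:03–14:12 = 7 h 9 min; less 30 min break → 6 h 39 min
Thu: 09:55–21:53 = 11 h 58 min; less 30 min break → 11 h 28 min
Fri: 08:30–18:49 = 10 h 19 min; less 30 min break → 9 h 49 min
Sat: 09:11–19:35 = 10 h 24 min; less 30 min break → 9 h 54 min
Sun: 06:01–13:43 = 7 h 42 min; less 30 min break → 7 h 12 min
Total worked: 45 h 2 min = 45.03 h.
Threshold 44 h → overtime 1 h 2 min, regular 44 h 0 min.

Regular 44.00 hours, overtime 1.03 hours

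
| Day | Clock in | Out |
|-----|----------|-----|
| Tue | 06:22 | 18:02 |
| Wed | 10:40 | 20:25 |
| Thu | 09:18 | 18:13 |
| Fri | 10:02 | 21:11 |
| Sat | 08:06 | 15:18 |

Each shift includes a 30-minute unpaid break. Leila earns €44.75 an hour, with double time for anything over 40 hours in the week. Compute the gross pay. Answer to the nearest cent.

€2343.41

Tue: 06:22–18:02 = 11 h 40 min; less 30 min break → 11 h 10 min
Wed: 10:40–20:25 = 9 h 45 min; less 30 min break → 9 h 15 min
Thu: 09:18–18:13 = 8 h 55 min; less 30 min break → 8 h 25 min
Fri: 10:02–21:11 = 11 h 9 min; less 30 min break → 10 h 39 min
Sat: 08:06–15:18 = 7 h 12 min; less 30 min break → 6 h 42 min
Total worked: 46 h 11 min = 2771 min.
Regular 40 h 0 min = 2400 min at €44.75/h; overtime 6 h 11 min = 371 min at €89.50/h.
Pay = (2400 × €44.75 + 371 × €89.50) ÷ 60 = €2343.41.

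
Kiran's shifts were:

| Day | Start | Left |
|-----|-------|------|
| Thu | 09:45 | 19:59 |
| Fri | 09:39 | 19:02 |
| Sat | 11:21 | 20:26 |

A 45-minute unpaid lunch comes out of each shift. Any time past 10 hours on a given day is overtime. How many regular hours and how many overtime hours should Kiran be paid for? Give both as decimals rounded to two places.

Regular 26.45 hours, overtime 0.00 hours

Thu: 09:45–19:59 = 10 h 14 min; less 45 min break → 9 h 29 min
Fri: 09:39–19:02 = 9 h 23 min; less 45 min break → 8 h 38 min
Sat: 11:21–20:26 = 9 h 5 min; less 45 min break → 8 h 20 min
Thu reg 9 h 29 min / OT 0 h 0 min; Fri reg 8 h 38 min / OT 0 h 0 min; Sat reg 8 h 20 min / OT 0 h 0 min.
Totals: regular 26 h 27 min, overtime 0 h 0 min.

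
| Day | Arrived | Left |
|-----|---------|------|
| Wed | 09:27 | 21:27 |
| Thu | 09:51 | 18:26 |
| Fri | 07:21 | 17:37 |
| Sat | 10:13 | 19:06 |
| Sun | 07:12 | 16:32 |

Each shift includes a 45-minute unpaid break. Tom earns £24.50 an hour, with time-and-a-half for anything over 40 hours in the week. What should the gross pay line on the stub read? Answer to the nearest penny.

£1175.39

Wed: 09:27–21:27 = 12 h 0 min; less 45 min break → 11 h 15 min
Thu: 09:51–18:26 = 8 h 35 min; less 45 min break → 7 h 50 min
Fri: 07:21–17:37 = 10 h 16 min; less 45 min break → 9 h 31 min
Sat: 10:13–19:06 = 8 h 53 min; less 45 min break → 8 h 8 min
Sun: 07:12–16:32 = 9 h 20 min; less 45 min break → 8 h 35 min
Total worked: 45 h 19 min = 2719 min.
Regular 40 h 0 min = 2400 min at £24.50/h; overtime 5 h 19 min = 319 min at £36.75/h.
Pay = (2400 × £24.50 + 319 × £36.75) ÷ 60 = £1175.39.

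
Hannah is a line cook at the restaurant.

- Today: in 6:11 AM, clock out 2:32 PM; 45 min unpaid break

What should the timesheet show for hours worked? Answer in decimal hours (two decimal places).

7.60 hours

Today: 6:11 AM–2:32 PM = 8 h 21 min; less 45 min break → 7 h 36 min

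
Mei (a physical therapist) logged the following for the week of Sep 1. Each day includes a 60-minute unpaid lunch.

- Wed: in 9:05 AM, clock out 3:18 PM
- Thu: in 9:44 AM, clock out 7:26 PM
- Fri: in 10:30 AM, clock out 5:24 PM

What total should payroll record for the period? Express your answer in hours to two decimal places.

Wed: 9:05 AM–3:18 PM = 6 h 13 min; less 60 min break → 5 h 13 min
Thu: 9:44 AM–7:26 PM = 9 h 42 min; less 60 min break → 8 h 42 min
Fri: 10:30 AM–5:24 PM = 6 h 54 min; less 60 min break → 5 h 54 min
Total: 5 h 13 min + 8 h 42 min + 5 h 54 min = 19 h 49 min.

19.82 hours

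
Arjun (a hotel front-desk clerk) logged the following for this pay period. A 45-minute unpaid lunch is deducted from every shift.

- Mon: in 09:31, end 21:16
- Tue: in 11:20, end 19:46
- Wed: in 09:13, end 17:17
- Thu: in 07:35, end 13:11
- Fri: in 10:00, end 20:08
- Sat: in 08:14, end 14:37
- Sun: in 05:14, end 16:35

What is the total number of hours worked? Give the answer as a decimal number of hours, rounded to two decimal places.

56.47 hours

Mon: 09:31–21:16 = 11 h 45 min; less 45 min break → 11 h 0 min
Tue: 11:20–19:46 = 8 h 26 min; less 45 min break → 7 h 41 min
Wed: 09:13–17:17 = 8 h 4 min; less 45 min break → 7 h 19 min
Thu: 07:35–13:11 = 5 h 36 min; less 45 min break → 4 h 51 min
Fri: 10:00–20:08 = 10 h 8 min; less 45 min break → 9 h 23 min
Sat: 08:14–14:37 = 6 h 23 min; less 45 min break → 5 h 38 min
Sun: 05:14–16:35 = 11 h 21 min; less 45 min break → 10 h 36 min
Total: 11 h 0 min + 7 h 41 min + 7 h 19 min + 4 h 51 min + 9 h 23 min + 5 h 38 min + 10 h 36 min = 56 h 28 min.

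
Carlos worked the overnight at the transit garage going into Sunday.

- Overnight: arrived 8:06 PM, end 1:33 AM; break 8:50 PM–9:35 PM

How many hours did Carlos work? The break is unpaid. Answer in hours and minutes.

Overnight: 8:06 PM → midnight = 3 h 54 min; midnight → 1:33 AM = 1 h 33 min; span 5 h 27 min; less 45 min break → 4 h 42 min

4 h 42 min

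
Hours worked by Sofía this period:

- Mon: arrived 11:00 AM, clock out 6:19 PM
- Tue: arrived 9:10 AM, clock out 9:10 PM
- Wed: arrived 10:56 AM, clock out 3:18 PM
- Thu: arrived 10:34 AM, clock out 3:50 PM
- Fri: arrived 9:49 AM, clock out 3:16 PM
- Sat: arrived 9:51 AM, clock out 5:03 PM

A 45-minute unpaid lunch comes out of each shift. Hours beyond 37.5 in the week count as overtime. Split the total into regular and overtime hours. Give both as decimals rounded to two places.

Regular 37.10 hours, overtime 0.00 hours

Mon: 11:00 AM–6:19 PM = 7 h 19 min; less 45 min break → 6 h 34 min
Tue: 9:10 AM–9:10 PM = 12 h 0 min; less 45 min break → 11 h 15 min
Wed: 10:56 AM–3:18 PM = 4 h 22 min; less 45 min break → 3 h 37 min
Thu: 10:34 AM–3:50 PM = 5 h 16 min; less 45 min break → 4 h 31 min
Fri: 9:49 AM–3:16 PM = 5 h 27 min; less 45 min break → 4 h 42 min
Sat: 9:51 AM–5:03 PM = 7 h 12 min; less 45 min break → 6 h 27 min
Total worked: 37 h 6 min = 37.10 h.
Threshold 37.5 h → overtime 0 h 0 min, regular 37 h 6 min.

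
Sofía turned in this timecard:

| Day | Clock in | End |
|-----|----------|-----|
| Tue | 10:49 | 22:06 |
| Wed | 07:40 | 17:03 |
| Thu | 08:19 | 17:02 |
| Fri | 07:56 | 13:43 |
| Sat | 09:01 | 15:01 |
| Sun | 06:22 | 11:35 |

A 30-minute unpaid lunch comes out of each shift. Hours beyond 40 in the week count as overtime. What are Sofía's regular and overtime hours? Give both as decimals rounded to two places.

Tue: 10:49–22:06 = 11 h 17 min; less 30 min break → 10 h 47 min
Wed: 07:40–17:03 = 9 h 23 min; less 30 min break → 8 h 53 min
Thu: 08:19–17:02 = 8 h 43 min; less 30 min break → 8 h 13 min
Fri: 07:56–13:43 = 5 h 47 min; less 30 min break → 5 h 17 min
Sat: 09:01–15:01 = 6 h 0 min; less 30 min break → 5 h 30 min
Sun: 06:22–11:35 = 5 h 13 min; less 30 min break → 4 h 43 min
Total worked: 43 h 23 min = 43.38 h.
Threshold 40 h → overtime 3 h 23 min, regular 40 h 0 min.

Regular 40.00 hours, overtime 3.38 hours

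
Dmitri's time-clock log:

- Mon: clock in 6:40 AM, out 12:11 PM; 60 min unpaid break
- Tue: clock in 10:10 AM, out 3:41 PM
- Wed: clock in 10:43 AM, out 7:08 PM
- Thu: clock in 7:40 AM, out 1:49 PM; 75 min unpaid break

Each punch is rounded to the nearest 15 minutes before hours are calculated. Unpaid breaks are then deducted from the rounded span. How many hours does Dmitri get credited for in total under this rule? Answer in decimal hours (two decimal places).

Mon: in 6:40 AM→6:45 AM, out 12:11 PM→12:15 PM; 5 h 30 min − 60 min = 4 h 30 min
Tue: in 10:10 AM→10:15 AM, out 3:41 PM→3:45 PM; 5 h 30 min
Wed: in 10:43 AM→10:45 AM, out 7:08 PM→7:15 PM; 8 h 30 min
Thu: in 7:40 AM→7:45 AM, out 1:49 PM→1:45 PM; 6 h 0 min − 75 min = 4 h 45 min
Total credited: 23 h 15 min.

23.25 hours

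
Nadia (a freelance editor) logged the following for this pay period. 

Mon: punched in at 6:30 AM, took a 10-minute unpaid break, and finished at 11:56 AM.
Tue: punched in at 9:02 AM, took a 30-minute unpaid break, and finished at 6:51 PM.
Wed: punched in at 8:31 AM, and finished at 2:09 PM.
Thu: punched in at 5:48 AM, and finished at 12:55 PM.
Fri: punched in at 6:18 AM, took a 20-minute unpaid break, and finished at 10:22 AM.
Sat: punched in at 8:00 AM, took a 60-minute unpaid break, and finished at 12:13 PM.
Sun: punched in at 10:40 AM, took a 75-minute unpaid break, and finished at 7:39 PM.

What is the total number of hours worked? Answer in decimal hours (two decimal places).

42.02 hours

Mon: 6:30 AM–11:56 AM = 5 h 26 min; less 10 min break → 5 h 16 min
Tue: 9:02 AM–6:51 PM = 9 h 49 min; less 30 min break → 9 h 19 min
Wed: 8:31 AM–2:09 PM = 5 h 38 min
Thu: 5:48 AM–12:55 PM = 7 h 7 min
Fri: 6:18 AM–10:22 AM = 4 h 4 min; less 20 min break → 3 h 44 min
Sat: 8:00 AM–12:13 PM = 4 h 13 min; less 60 min break → 3 h 13 min
Sun: 10:40 AM–7:39 PM = 8 h 59 min; less 75 min break → 7 h 44 min
Total: 5 h 16 min + 9 h 19 min + 5 h 38 min + 7 h 7 min + 3 h 44 min + 3 h 13 min + 7 h 44 min = 42 h 1 min.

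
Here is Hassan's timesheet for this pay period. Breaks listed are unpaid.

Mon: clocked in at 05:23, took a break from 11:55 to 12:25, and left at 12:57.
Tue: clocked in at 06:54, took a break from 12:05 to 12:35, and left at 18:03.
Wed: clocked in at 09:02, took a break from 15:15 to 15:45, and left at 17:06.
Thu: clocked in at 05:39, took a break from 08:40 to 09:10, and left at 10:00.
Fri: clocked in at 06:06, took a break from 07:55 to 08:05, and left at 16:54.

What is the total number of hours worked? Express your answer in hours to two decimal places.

39.77 hours

Mon: 05:23–12:57 = 7 h 34 min; less 30 min break → 7 h 4 min
Tue: 06:54–18:03 = 11 h 9 min; less 30 min break → 10 h 39 min
Wed: 09:02–17:06 = 8 h 4 min; less 30 min break → 7 h 34 min
Thu: 05:39–10:00 = 4 h 21 min; less 30 min break → 3 h 51 min
Fri: 06:06–16:54 = 10 h 48 min; less 10 min break → 10 h 38 min
Total: 7 h 4 min + 10 h 39 min + 7 h 34 min + 3 h 51 min + 10 h 38 min = 39 h 46 min.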